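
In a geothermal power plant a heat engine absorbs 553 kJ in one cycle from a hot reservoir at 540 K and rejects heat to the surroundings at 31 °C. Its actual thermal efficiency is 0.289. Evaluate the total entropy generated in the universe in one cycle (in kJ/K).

T_C = 31 °C → 31 + 273.15 = 304.15 K.
W = η·Q_H = 0.289 × 553 = 159.8 kJ, so Q_C = Q_H − W = 393.2 kJ.
The hot reservoir loses entropy Q_H/T_H = 553/540.00 = 1.024 kJ/K; the cold reservoir gains Q_C/T_C = 393.2/304.15 = 1.293 kJ/K.
ΔS_univ = −Q_H/T_H + Q_C/T_C = 0.2687 kJ/K (> 0, since η = 0.289 < η_Carnot = 0.437).

ΔS_univ ≈ 0.2687 kJ/K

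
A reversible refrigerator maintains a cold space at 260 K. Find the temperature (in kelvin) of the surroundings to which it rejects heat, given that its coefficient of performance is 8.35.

T_H ≈ 291.1 K

COP_R = T_C/(T_H − T_C) ⇒ T_H = T_C·(1 + 1/COP_R) = 260.00 × (1 + 1/8.35) = 291.1 K.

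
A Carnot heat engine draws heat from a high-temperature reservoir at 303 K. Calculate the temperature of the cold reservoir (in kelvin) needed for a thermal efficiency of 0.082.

From η = 1 − T_C/T_H, T_C = T_H·(1 − η) = 303.00 × (1 − 0.082) = 278.2 K.

T_C ≈ 278.2 K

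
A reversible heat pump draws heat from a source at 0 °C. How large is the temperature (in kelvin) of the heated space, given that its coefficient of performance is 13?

T_C = 0 °C → 0 + 273.15 = 273.15 K.
COP_HP = T_H/(T_H − T_C) ⇒ T_H = T_C·COP_HP/(COP_HP − 1) = 273.15 × 13/(13 − 1) = 296 K.

T_H ≈ 296 K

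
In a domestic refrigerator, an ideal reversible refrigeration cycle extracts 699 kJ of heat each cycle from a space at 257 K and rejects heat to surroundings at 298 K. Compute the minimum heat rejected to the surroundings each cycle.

For a reversible cycle Q_H/Q_C = T_H/T_C, so Q_H = Q_C·T_H/T_C = 699 × 298.00/257.00 = 811 kJ.

Q_H ≈ 811 kJ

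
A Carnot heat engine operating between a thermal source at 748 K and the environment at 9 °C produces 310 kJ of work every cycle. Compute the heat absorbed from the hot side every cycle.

T_C = 9 °C → 9 + 273.15 = 282.15 K.
Since the cycle is reversible, η = 1 − T_C/T_H = 1 − 282.15/748.00 = 0.6228.
Q_H = W/η = 310/0.6228 = 498 kJ.

Q_H ≈ 498 kJ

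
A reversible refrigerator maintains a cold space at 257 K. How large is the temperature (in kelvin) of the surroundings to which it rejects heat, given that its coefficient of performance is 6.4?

T_H ≈ 297 K

COP_R = T_C/(T_H − T_C) ⇒ T_H = T_C·(1 + 1/COP_R) = 257.00 × (1 + 1/6.4) = 297 K.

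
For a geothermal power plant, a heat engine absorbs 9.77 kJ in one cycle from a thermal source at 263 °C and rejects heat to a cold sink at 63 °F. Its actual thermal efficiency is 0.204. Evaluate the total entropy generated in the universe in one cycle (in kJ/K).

ΔS_univ ≈ 0.008560 kJ/K

T_H = 263 °C → 263 + 273.15 = 536.15 K.
T_C = 63 °F → (63 − 32) × 5/9 = 17.22 °C = 290.37 K.
W = η·Q_H = 0.204 × 9.77 = 1.993 kJ, so Q_C = Q_H − W = 7.777 kJ.
Entropy balance on the reservoirs: −Q_H/T_H = -0.01822 kJ/K, +Q_C/T_C = 0.02678 kJ/K.
ΔS_univ = −Q_H/T_H + Q_C/T_C = 0.008560 kJ/K (> 0, since η = 0.204 < η_Carnot = 0.458).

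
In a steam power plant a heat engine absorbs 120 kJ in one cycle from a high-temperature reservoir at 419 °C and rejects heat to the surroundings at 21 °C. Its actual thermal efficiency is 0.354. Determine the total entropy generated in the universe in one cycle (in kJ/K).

T_H = 419 °C → 419 + 273.15 = 692.15 K.
T_C = 21 °C → 21 + 273.15 = 294.15 K.
W = η·Q_H = 0.354 × 120 = 42.48 kJ, so Q_C = Q_H − W = 77.52 kJ.
Entropy balance on the reservoirs: −Q_H/T_H = -0.1734 kJ/K, +Q_C/T_C = 0.2635 kJ/K.
ΔS_univ = −Q_H/T_H + Q_C/T_C = 0.0902 kJ/K (> 0, since η = 0.354 < η_Carnot = 0.575).

ΔS_univ ≈ 0.0902 kJ/K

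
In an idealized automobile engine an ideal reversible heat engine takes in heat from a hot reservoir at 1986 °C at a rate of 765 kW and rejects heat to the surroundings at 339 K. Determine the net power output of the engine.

T_H = 1986 °C → 1986 + 273.15 = 2259.15 K.
η_rev = 1 − T_C/T_H = 1 − 339.00/2259.15 = 0.8499.
W = η·Q_H = 0.8499 × 765 = 650 kW.

Ẇ ≈ 650 kW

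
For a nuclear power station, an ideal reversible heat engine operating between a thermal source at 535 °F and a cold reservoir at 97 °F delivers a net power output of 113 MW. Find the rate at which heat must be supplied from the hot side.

T_H = 535 °F → (535 − 32) × 5/9 = 279.44 °C = 552.59 K.
T_C = 97 °F → (97 − 32) × 5/9 = 36.11 °C = 309.26 K.
For a reversible engine, η = 1 − T_C/T_H = 1 − 309.26/552.59 = 0.4403.
Q_H = W/η = 113/0.4403 = 256.6 MW.

Q̇_H ≈ 256.6 MW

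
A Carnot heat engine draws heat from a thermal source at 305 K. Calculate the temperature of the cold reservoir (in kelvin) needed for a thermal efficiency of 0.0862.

From η = 1 − T_C/T_H, T_C = T_H·(1 − η) = 305.00 × (1 − 0.0862) = 278.7 K.

T_C ≈ 278.7 K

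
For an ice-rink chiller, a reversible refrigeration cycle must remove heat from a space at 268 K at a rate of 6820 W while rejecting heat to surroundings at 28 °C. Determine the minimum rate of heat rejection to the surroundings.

Q̇_H ≈ 7660 W

T_H = 28 °C → 28 + 273.15 = 301.15 K.
For a reversible cycle Q_H/Q_C = T_H/T_C, so Q_H = Q_C·T_H/T_C = 6820 × 301.15/268.00 = 7660 W.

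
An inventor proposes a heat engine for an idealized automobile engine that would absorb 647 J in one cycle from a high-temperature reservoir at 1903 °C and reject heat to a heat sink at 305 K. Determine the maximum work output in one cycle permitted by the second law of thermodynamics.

T_H = 1903 °C → 1903 + 273.15 = 2176.15 K.
By the Carnot theorem, η_max = 1 − T_C/T_H = 1 − 305.00/2176.15 = 0.8598.
W_max = η_max · Q_H = 0.8598 × 647 = 556 J.

W_max ≈ 556 J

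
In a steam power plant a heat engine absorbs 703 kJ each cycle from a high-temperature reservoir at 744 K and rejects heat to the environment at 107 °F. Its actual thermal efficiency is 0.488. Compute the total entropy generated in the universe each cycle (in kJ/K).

T_C = 107 °F → (107 − 32) × 5/9 = 41.67 °C = 314.82 K.
W = η·Q_H = 0.488 × 703 = 343.1 kJ, so Q_C = Q_H − W = 359.9 kJ.
Reservoir entropy changes: ΔS_H = −Q_H/T_H = −703/744.00 = -0.9449 kJ/K and ΔS_C = +Q_C/T_C = 359.9/314.82 = 1.143 kJ/K.
ΔS_univ = −Q_H/T_H + Q_C/T_C = 0.1984 kJ/K (> 0, since η = 0.488 < η_Carnot = 0.577).

ΔS_univ ≈ 0.1984 kJ/K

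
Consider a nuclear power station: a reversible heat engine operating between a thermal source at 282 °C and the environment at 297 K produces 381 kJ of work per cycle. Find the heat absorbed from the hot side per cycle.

T_H = 282 °C → 282 + 273.15 = 555.15 K.
Since the cycle is reversible, η = 1 − T_C/T_H = 1 − 297.00/555.15 = 0.4650.
Q_H = W/η = 381/0.4650 = 819.3 kJ.

Q_H ≈ 819.3 kJ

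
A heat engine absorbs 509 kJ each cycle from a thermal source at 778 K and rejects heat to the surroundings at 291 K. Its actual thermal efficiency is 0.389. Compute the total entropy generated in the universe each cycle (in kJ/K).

ΔS_univ ≈ 0.4145 kJ/K

W = η·Q_H = 0.389 × 509 = 198.0 kJ, so Q_C = Q_H − W = 311.0 kJ.
Reservoir entropy changes: ΔS_H = −Q_H/T_H = −509/778.00 = -0.6542 kJ/K and ΔS_C = +Q_C/T_C = 311.0/291.00 = 1.069 kJ/K.
ΔS_univ = −Q_H/T_H + Q_C/T_C = 0.4145 kJ/K (> 0, since η = 0.389 < η_Carnot = 0.626).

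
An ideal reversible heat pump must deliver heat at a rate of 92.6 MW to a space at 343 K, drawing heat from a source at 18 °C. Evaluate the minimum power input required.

T_C = 18 °C → 18 + 273.15 = 291.15 K.
For a reversible heat pump, COP_HP = T_H/(T_H − T_C) = 343.00/51.85 = 6.6152.
W = Q_H/COP_HP = 92.6/6.6152 = 14.00 MW.

Ẇ_in ≈ 14.00 MW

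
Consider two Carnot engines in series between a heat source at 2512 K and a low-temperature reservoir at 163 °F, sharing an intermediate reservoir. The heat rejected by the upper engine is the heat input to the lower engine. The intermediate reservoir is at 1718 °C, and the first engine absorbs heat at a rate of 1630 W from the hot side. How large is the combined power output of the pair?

T_C = 163 °F → (163 − 32) × 5/9 = 72.78 °C = 345.93 K.
Two reversible stages in series are equivalent to a single Carnot engine between T_H and T_C, so η_total = 1 − T_C/T_H = 1 − 345.93/2512.00 = 0.8623.
W_total = η_total · Q_H = 0.8623 × 1630 = 1406 W.

Ẇ_total ≈ 1406 W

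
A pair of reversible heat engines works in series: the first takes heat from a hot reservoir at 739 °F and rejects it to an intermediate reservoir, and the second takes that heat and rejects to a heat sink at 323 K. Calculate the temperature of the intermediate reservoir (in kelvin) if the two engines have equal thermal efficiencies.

T_H = 739 °F → (739 − 32) × 5/9 = 392.78 °C = 665.93 K.
Equal efficiencies require 1 − T_m/T_H = 1 − T_C/T_m, i.e. T_m/T_H = T_C/T_m, so T_m = √(T_H·T_C) = √(665.93 × 323.00) = 463.8 K.

T_m ≈ 463.8 K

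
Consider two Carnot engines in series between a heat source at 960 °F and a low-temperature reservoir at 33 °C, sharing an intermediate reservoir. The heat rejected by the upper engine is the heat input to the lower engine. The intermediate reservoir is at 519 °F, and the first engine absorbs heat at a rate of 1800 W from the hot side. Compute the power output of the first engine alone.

Ẇ₁ ≈ 559.1 W

T_H = 960 °F → (960 − 32) × 5/9 = 515.56 °C = 788.71 K.
T_C = 33 °C → 33 + 273.15 = 306.15 K.
T_m = 519 °F → (519 − 32) × 5/9 = 270.56 °C = 543.71 K.
First-stage efficiency η₁ = 1 − T_m/T_H = 1 − 543.71/788.71 = 0.3106.
W₁ = η₁·Q_H = 0.3106 × 1800 = 559.1 W.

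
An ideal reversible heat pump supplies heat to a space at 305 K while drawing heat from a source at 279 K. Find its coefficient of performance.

COP_HP ≈ 11.7

Reversible heating COP: COP_HP = T_H/(T_H − T_C) = 305.00/(305.00 − 279.00) = 11.7.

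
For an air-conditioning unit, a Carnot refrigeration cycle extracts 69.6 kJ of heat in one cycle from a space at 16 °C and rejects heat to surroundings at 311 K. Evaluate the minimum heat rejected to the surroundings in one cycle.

T_C = 16 °C → 16 + 273.15 = 289.15 K.
For a reversible cycle Q_H/Q_C = T_H/T_C, so Q_H = Q_C·T_H/T_C = 69.6 × 311.00/289.15 = 74.9 kJ.

Q_H ≈ 74.9 kJ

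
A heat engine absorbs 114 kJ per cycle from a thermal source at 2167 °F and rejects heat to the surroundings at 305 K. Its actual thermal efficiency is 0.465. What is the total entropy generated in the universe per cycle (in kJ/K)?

T_H = 2167 °F → (2167 − 32) × 5/9 = 1186.11 °C = 1459.26 K.
W = η·Q_H = 0.465 × 114 = 53.01 kJ, so Q_C = Q_H − W = 60.99 kJ.
Entropy balance on the reservoirs: −Q_H/T_H = -0.07812 kJ/K, +Q_C/T_C = 0.2000 kJ/K.
ΔS_univ = −Q_H/T_H + Q_C/T_C = 0.122 kJ/K (> 0, since η = 0.465 < η_Carnot = 0.791).

ΔS_univ ≈ 0.122 kJ/K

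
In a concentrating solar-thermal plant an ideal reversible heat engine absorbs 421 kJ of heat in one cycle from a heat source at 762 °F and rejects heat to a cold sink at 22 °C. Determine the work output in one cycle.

W ≈ 237.9 kJ

T_H = 762 °F → (762 − 32) × 5/9 = 405.56 °C = 678.71 K.
T_C = 22 °C → 22 + 273.15 = 295.15 K.
η_rev = 1 − T_C/T_H = 1 − 295.15/678.71 = 0.5651.
W = η·Q_H = 0.5651 × 421 = 237.9 kJ.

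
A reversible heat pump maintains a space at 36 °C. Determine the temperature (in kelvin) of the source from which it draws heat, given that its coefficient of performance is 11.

T_C ≈ 281.0 K

T_H = 36 °C → 36 + 273.15 = 309.15 K.
COP_HP = T_H/(T_H − T_C) ⇒ T_C = T_H·(COP_HP − 1)/COP_HP = 309.15 × (11 − 1)/11 = 281.0 K.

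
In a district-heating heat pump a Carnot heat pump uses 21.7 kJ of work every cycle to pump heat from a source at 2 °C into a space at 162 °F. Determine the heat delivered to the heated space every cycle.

Q_H ≈ 107 kJ

T_H = 162 °F → (162 − 32) × 5/9 = 72.22 °C = 345.37 K.
T_C = 2 °C → 2 + 273.15 = 275.15 K.
COP_HP = T_H/(T_H − T_C) = 345.37/70.22 = 4.9183.
Q_H = COP_HP · W = 4.9183 × 21.7 = 107 kJ.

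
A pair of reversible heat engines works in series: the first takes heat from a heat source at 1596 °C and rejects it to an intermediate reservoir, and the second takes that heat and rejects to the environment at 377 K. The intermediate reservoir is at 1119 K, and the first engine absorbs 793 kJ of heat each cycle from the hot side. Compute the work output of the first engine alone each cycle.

T_H = 1596 °C → 1596 + 273.15 = 1869.15 K.
First-stage efficiency η₁ = 1 − T_m/T_H = 1 − 1119.00/1869.15 = 0.4013.
W₁ = η₁·Q_H = 0.4013 × 793 = 318 kJ.

W₁ ≈ 318 kJ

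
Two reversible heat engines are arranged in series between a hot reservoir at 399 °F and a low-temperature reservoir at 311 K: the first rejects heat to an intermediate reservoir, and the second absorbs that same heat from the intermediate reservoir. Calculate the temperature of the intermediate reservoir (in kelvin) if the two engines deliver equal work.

T_H = 399 °F → (399 − 32) × 5/9 = 203.89 °C = 477.04 K.
For reversible stages Q_m = Q_H·(T_m/T_H). Setting W₁ = Q_H(1 − T_m/T_H) equal to W₂ = Q_m(1 − T_C/T_m) = Q_H·(T_m − T_C)/T_H gives T_H − T_m = T_m − T_C, so T_m = (T_H + T_C)/2 = (477.04 + 311.00)/2 = 394.0 K.

T_m ≈ 394.0 K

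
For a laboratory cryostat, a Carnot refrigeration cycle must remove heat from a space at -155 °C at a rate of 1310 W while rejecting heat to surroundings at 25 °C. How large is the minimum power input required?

T_H = 25 °C → 25 + 273.15 = 298.15 K.
T_C = -155 °C → -155 + 273.15 = 118.15 K.
The reversible coefficient of performance is COP_R = T_C/(T_H − T_C) = 118.15/180.00 = 0.6564.
W = Q_C/COP_R = 1310/0.6564 = 1996 W.

Ẇ_in ≈ 1996 W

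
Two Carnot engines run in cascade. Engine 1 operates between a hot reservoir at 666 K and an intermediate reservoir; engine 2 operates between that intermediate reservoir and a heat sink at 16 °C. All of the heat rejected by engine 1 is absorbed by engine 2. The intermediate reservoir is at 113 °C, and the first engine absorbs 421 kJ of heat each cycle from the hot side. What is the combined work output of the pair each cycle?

T_C = 16 °C → 16 + 273.15 = 289.15 K.
Two reversible stages in series are equivalent to a single Carnot engine between T_H and T_C, so η_total = 1 − T_C/T_H = 1 − 289.15/666.00 = 0.5658.
W_total = η_total · Q_H = 0.5658 × 421 = 238 kJ.

W_total ≈ 238 kJ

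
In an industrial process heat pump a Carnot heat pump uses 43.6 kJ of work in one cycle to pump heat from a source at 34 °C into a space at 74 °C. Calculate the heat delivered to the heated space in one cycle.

Q_H ≈ 378 kJ

T_H = 74 °C → 74 + 273.15 = 347.15 K.
T_C = 34 °C → 34 + 273.15 = 307.15 K.
For a reversible heat pump, COP_HP = T_H/(T_H − T_C) = 347.15/40.00 = 8.6787.
Q_H = COP_HP · W = 8.6787 × 43.6 = 378 kJ.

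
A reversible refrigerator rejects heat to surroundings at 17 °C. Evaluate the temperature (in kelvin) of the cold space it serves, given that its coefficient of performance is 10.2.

T_C ≈ 264 K

T_H = 17 °C → 17 + 273.15 = 290.15 K.
COP_R = T_C/(T_H − T_C) ⇒ T_C = T_H·COP_R/(1 + COP_R) = 290.15 × 10.2/(1 + 10.2) = 264 K.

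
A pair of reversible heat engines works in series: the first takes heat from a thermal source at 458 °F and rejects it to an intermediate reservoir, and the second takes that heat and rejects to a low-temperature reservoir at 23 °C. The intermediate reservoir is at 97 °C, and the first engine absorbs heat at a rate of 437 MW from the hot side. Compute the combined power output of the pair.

T_H = 458 °F → (458 − 32) × 5/9 = 236.67 °C = 509.82 K.
T_C = 23 °C → 23 + 273.15 = 296.15 K.
Two reversible stages in series are equivalent to a single Carnot engine between T_H and T_C, so η_total = 1 − T_C/T_H = 1 − 296.15/509.82 = 0.4191.
W_total = η_total · Q_H = 0.4191 × 437 = 183 MW.

Ẇ_total ≈ 183 MW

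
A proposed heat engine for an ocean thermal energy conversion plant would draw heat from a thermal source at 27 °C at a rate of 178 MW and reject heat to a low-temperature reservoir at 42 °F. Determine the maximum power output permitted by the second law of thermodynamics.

Ẇ_max ≈ 12.7 MW

T_H = 27 °C → 27 + 273.15 = 300.15 K.
T_C = 42 °F → (42 − 32) × 5/9 = 5.56 °C = 278.71 K.
The second-law ceiling is the Carnot efficiency, η_max = 1 − T_C/T_H = 1 − 278.71/300.15 = 0.0714.
W_max = η_max · Q_H = 0.0714 × 178 = 12.7 MW.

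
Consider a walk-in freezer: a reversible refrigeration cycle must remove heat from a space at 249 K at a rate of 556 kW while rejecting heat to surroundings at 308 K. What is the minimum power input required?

COP_R = T_C/(T_H − T_C) = 249.00/59.00 = 4.2203.
W = Q_C/COP_R = 556/4.2203 = 132 kW.

Ẇ_in ≈ 132 kW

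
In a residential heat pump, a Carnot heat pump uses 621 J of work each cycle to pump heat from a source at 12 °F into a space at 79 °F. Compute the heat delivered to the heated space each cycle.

Q_H ≈ 4993 J

T_H = 79 °F → (79 − 32) × 5/9 = 26.11 °C = 299.26 K.
T_C = 12 °F → (12 − 32) × 5/9 = -11.11 °C = 262.04 K.
COP_HP = T_H/(T_H − T_C) = 299.26/37.22 = 8.0399.
Q_H = COP_HP · W = 8.0399 × 621 = 4993 J.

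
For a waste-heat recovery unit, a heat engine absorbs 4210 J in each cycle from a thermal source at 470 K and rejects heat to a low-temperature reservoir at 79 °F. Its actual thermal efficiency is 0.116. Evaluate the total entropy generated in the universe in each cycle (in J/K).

ΔS_univ ≈ 3.48 J/K

T_C = 79 °F → (79 − 32) × 5/9 = 26.11 °C = 299.26 K.
W = η·Q_H = 0.116 × 4210 = 488.4 J, so Q_C = Q_H − W = 3722 J.
The hot reservoir loses entropy Q_H/T_H = 4210/470.00 = 8.957 J/K; the cold reservoir gains Q_C/T_C = 3722/299.26 = 12.44 J/K.
ΔS_univ = −Q_H/T_H + Q_C/T_C = 3.48 J/K (> 0, since η = 0.116 < η_Carnot = 0.363).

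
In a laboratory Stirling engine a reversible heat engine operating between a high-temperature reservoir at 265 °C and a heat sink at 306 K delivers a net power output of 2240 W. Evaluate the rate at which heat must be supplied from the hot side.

T_H = 265 °C → 265 + 273.15 = 538.15 K.
The Carnot efficiency is η = 1 − T_C/T_H = 1 − 306.00/538.15 = 0.4314.
Q_H = W/η = 2240/0.4314 = 5190 W.

Q̇_H ≈ 5190 W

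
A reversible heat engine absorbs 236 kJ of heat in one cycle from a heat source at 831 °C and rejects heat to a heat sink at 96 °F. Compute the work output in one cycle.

W ≈ 170 kJ

T_H = 831 °C → 831 + 273.15 = 1104.15 K.
T_C = 96 °F → (96 − 32) × 5/9 = 35.56 °C = 308.71 K.
Carnot efficiency: η = 1 − T_C/T_H = 1 − 308.71/1104.15 = 0.7204.
W = η·Q_H = 0.7204 × 236 = 170 kJ.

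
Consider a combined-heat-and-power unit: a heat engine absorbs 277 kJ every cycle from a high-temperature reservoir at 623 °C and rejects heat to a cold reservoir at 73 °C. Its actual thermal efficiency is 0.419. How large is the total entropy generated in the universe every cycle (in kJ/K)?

T_H = 623 °C → 623 + 273.15 = 896.15 K.
T_C = 73 °C → 73 + 273.15 = 346.15 K.
W = η·Q_H = 0.419 × 277 = 116.1 kJ, so Q_C = Q_H − W = 160.9 kJ.
The hot reservoir loses entropy Q_H/T_H = 277/896.15 = 0.3091 kJ/K; the cold reservoir gains Q_C/T_C = 160.9/346.15 = 0.4649 kJ/K.
ΔS_univ = −Q_H/T_H + Q_C/T_C = 0.156 kJ/K (> 0, since η = 0.419 < η_Carnot = 0.614).

ΔS_univ ≈ 0.156 kJ/K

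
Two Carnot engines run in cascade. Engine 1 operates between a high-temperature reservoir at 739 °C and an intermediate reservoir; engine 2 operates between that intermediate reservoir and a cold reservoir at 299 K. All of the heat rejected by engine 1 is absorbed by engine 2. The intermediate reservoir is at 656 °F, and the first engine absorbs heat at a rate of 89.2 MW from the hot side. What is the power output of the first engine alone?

T_H = 739 °C → 739 + 273.15 = 1012.15 K.
T_m = 656 °F → (656 − 32) × 5/9 = 346.67 °C = 619.82 K.
First-stage efficiency η₁ = 1 − T_m/T_H = 1 − 619.82/1012.15 = 0.3876.
W₁ = η₁·Q_H = 0.3876 × 89.2 = 34.6 MW.

Ẇ₁ ≈ 34.6 MW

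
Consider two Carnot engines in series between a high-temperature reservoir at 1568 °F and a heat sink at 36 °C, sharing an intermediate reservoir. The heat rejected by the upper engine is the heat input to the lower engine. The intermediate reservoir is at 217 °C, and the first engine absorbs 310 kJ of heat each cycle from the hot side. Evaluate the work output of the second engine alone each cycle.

W₂ ≈ 49.8 kJ

T_H = 1568 °F → (1568 − 32) × 5/9 = 853.33 °C = 1126.48 K.
T_C = 36 °C → 36 + 273.15 = 309.15 K.
T_m = 217 °C → 217 + 273.15 = 490.15 K.
Heat entering the second stage: Q_m = Q_H·(T_m/T_H) = 310 × 490.15/1126.48 = 135 kJ.
Second-stage efficiency η₂ = 1 − T_C/T_m = 1 − 309.15/490.15 = 0.3693, so W₂ = η₂·Q_m = 49.8 kJ.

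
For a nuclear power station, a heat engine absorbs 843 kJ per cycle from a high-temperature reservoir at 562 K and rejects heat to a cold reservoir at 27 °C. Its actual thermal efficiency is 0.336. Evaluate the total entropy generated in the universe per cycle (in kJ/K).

ΔS_univ ≈ 0.365 kJ/K

T_C = 27 °C → 27 + 273.15 = 300.15 K.
W = η·Q_H = 0.336 × 843 = 283.2 kJ, so Q_C = Q_H − W = 559.8 kJ.
Entropy balance on the reservoirs: −Q_H/T_H = -1.500 kJ/K, +Q_C/T_C = 1.865 kJ/K.
ΔS_univ = −Q_H/T_H + Q_C/T_C = 0.365 kJ/K (> 0, since η = 0.336 < η_Carnot = 0.466).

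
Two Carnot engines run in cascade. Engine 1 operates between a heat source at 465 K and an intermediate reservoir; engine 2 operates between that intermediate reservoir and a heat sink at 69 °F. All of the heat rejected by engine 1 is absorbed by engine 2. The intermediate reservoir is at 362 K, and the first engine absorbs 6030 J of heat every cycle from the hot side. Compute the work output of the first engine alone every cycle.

W₁ ≈ 1340 J

T_C = 69 °F → (69 − 32) × 5/9 = 20.56 °C = 293.71 K.
First-stage efficiency η₁ = 1 − T_m/T_H = 1 − 362.00/465.00 = 0.2215.
W₁ = η₁·Q_H = 0.2215 × 6030 = 1340 J.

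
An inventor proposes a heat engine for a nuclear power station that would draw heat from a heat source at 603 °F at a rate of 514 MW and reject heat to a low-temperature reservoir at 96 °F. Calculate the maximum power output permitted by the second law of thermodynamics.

T_H = 603 °F → (603 − 32) × 5/9 = 317.22 °C = 590.37 K.
T_C = 96 °F → (96 − 32) × 5/9 = 35.56 °C = 308.71 K.
By the Carnot theorem, η_max = 1 − T_C/T_H = 1 − 308.71/590.37 = 0.4771.
W_max = η_max · Q_H = 0.4771 × 514 = 245 MW.

Ẇ_max ≈ 245 MW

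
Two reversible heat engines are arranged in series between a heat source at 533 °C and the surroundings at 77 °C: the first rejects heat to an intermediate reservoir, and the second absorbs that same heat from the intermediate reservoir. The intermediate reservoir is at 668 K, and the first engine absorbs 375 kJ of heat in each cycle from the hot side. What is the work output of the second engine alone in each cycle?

T_H = 533 °C → 533 + 273.15 = 806.15 K.
T_C = 77 °C → 77 + 273.15 = 350.15 K.
Heat entering the second stage: Q_m = Q_H·(T_m/T_H) = 375 × 668.00/806.15 = 311 kJ.
Second-stage efficiency η₂ = 1 − T_C/T_m = 1 − 350.15/668.00 = 0.4758, so W₂ = η₂·Q_m = 148 kJ.

W₂ ≈ 148 kJ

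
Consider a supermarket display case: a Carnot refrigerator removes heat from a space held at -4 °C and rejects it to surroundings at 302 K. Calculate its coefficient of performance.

COP_R ≈ 8.19

T_C = -4 °C → -4 + 273.15 = 269.15 K.
COP_R = T_C/(T_H − T_C) = 269.15/(302.00 − 269.15) = 8.19.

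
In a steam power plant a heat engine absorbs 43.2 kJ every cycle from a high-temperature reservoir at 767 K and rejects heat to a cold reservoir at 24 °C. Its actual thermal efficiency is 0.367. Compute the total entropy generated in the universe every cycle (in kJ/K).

T_C = 24 °C → 24 + 273.15 = 297.15 K.
W = η·Q_H = 0.367 × 43.2 = 15.85 kJ, so Q_C = Q_H − W = 27.35 kJ.
Entropy balance on the reservoirs: −Q_H/T_H = -0.05632 kJ/K, +Q_C/T_C = 0.09203 kJ/K.
ΔS_univ = −Q_H/T_H + Q_C/T_C = 0.0357 kJ/K (> 0, since η = 0.367 < η_Carnot = 0.613).

ΔS_univ ≈ 0.0357 kJ/K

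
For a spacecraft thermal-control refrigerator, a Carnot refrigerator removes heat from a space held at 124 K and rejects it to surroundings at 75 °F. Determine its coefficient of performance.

COP_R ≈ 0.717

T_H = 75 °F → (75 − 32) × 5/9 = 23.89 °C = 297.04 K.
The reversible coefficient of performance is COP_R = T_C/(T_H − T_C) = 124.00/(297.04 − 124.00) = 0.717.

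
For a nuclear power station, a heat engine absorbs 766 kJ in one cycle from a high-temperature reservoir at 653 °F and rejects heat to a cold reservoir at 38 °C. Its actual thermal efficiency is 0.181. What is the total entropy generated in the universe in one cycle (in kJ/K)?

ΔS_univ ≈ 0.777 kJ/K

T_H = 653 °F → (653 − 32) × 5/9 = 345.00 °C = 618.15 K.
T_C = 38 °C → 38 + 273.15 = 311.15 K.
W = η·Q_H = 0.181 × 766 = 138.6 kJ, so Q_C = Q_H − W = 627.4 kJ.
The hot reservoir loses entropy Q_H/T_H = 766/618.15 = 1.239 kJ/K; the cold reservoir gains Q_C/T_C = 627.4/311.15 = 2.016 kJ/K.
ΔS_univ = −Q_H/T_H + Q_C/T_C = 0.777 kJ/K (> 0, since η = 0.181 < η_Carnot = 0.497).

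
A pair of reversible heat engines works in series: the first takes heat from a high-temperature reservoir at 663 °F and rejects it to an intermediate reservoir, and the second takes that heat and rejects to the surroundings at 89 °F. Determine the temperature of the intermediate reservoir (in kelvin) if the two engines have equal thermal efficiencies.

T_H = 663 °F → (663 − 32) × 5/9 = 350.56 °C = 623.71 K.
T_C = 89 °F → (89 − 32) × 5/9 = 31.67 °C = 304.82 K.
Equal efficiencies require 1 − T_m/T_H = 1 − T_C/T_m, i.e. T_m/T_H = T_C/T_m, so T_m = √(T_H·T_C) = √(623.71 × 304.82) = 436 K.

T_m ≈ 436 K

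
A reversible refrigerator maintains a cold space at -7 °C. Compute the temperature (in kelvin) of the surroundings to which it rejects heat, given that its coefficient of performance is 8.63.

T_C = -7 °C → -7 + 273.15 = 266.15 K.
COP_R = T_C/(T_H − T_C) ⇒ T_H = T_C·(1 + 1/COP_R) = 266.15 × (1 + 1/8.63) = 297.0 K.

T_H ≈ 297.0 K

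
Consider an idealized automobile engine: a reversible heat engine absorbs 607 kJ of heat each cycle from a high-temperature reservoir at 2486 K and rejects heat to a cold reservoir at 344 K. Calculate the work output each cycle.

W ≈ 523 kJ

For a reversible engine, η = 1 − T_C/T_H = 1 − 344.00/2486.00 = 0.8616.
W = η·Q_H = 0.8616 × 607 = 523 kJ.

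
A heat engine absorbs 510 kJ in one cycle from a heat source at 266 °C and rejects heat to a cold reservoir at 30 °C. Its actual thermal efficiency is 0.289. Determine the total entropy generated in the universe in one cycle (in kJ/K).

T_H = 266 °C → 266 + 273.15 = 539.15 K.
T_C = 30 °C → 30 + 273.15 = 303.15 K.
W = η·Q_H = 0.289 × 510 = 147.4 kJ, so Q_C = Q_H − W = 362.6 kJ.
The hot reservoir loses entropy Q_H/T_H = 510/539.15 = 0.9459 kJ/K; the cold reservoir gains Q_C/T_C = 362.6/303.15 = 1.196 kJ/K.
ΔS_univ = −Q_H/T_H + Q_C/T_C = 0.250 kJ/K (> 0, since η = 0.289 < η_Carnot = 0.438).

ΔS_univ ≈ 0.250 kJ/K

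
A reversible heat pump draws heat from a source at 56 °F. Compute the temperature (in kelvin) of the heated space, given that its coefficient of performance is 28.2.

T_H ≈ 297.0 K

T_C = 56 °F → (56 − 32) × 5/9 = 13.33 °C = 286.48 K.
COP_HP = T_H/(T_H − T_C) ⇒ T_H = T_C·COP_HP/(COP_HP − 1) = 286.48 × 28.2/(28.2 − 1) = 297.0 K.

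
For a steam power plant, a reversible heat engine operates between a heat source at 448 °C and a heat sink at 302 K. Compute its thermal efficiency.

η ≈ 0.581

T_H = 448 °C → 448 + 273.15 = 721.15 K.
η_rev = 1 − T_C/T_H = 1 − 302.00/721.15 = 0.581.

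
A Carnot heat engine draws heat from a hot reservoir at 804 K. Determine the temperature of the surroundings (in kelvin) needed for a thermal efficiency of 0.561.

From η = 1 − T_C/T_H, T_C = T_H·(1 − η) = 804.00 × (1 − 0.561) = 353 K.

T_C ≈ 353 K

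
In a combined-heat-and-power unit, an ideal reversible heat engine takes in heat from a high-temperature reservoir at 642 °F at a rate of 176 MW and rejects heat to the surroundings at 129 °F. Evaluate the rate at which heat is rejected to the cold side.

Q̇_C ≈ 94.0 MW

T_H = 642 °F → (642 − 32) × 5/9 = 338.89 °C = 612.04 K.
T_C = 129 °F → (129 − 32) × 5/9 = 53.89 °C = 327.04 K.
Since the cycle is reversible, η = 1 − T_C/T_H = 1 − 327.04/612.04 = 0.4657.
For a reversible cycle Q_C/Q_H = T_C/T_H, so Q_C = 176 × 327.04/612.04 = 94.0 MW.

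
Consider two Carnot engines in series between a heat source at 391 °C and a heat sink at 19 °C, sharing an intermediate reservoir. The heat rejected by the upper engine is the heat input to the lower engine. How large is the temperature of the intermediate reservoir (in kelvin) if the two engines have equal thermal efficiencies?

T_m ≈ 440 K

T_H = 391 °C → 391 + 273.15 = 664.15 K.
T_C = 19 °C → 19 + 273.15 = 292.15 K.
Equal efficiencies require 1 − T_m/T_H = 1 − T_C/T_m, i.e. T_m/T_H = T_C/T_m, so T_m = √(T_H·T_C) = √(664.15 × 292.15) = 440 K.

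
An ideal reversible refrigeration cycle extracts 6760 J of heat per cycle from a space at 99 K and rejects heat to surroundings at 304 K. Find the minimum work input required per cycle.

For a reversible refrigerator, COP_R = T_C/(T_H − T_C) = 99.00/205.00 = 0.4829.
W = Q_C/COP_R = 6760/0.4829 = 14000 J.

W_in ≈ 14000 J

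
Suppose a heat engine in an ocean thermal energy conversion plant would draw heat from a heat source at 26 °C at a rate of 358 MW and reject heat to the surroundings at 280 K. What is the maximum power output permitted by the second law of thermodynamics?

Ẇ_max ≈ 22.9 MW

T_H = 26 °C → 26 + 273.15 = 299.15 K.
No engine can exceed the Carnot limit: η_max = 1 − T_C/T_H = 1 − 280.00/299.15 = 0.0640.
W_max = η_max · Q_H = 0.0640 × 358 = 22.9 MW.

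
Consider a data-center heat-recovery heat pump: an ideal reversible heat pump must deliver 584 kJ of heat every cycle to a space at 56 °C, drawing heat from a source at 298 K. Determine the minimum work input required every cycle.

T_H = 56 °C → 56 + 273.15 = 329.15 K.
Reversible heating COP: COP_HP = T_H/(T_H − T_C) = 329.15/31.15 = 10.5666.
W = Q_H/COP_HP = 584/10.5666 = 55.3 kJ.

W_in ≈ 55.3 kJ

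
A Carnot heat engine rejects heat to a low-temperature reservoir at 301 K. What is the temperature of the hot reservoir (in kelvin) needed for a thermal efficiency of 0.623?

T_H ≈ 798.4 K

From η = 1 − T_C/T_H, solving for T_H gives T_H = T_C/(1 − η) = 301.00/(1 − 0.623) = 798.4 K.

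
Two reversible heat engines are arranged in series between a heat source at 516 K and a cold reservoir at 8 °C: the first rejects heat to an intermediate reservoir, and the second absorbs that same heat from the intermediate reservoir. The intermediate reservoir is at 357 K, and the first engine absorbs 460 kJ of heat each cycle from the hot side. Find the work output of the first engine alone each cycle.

W₁ ≈ 142 kJ

T_C = 8 °C → 8 + 273.15 = 281.15 K.
First-stage efficiency η₁ = 1 − T_m/T_H = 1 − 357.00/516.00 = 0.3081.
W₁ = η₁·Q_H = 0.3081 × 460 = 142 kJ.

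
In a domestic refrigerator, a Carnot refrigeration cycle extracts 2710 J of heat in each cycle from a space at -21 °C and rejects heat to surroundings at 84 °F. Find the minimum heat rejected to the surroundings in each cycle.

T_H = 84 °F → (84 − 32) × 5/9 = 28.89 °C = 302.04 K.
T_C = -21 °C → -21 + 273.15 = 252.15 K.
For a reversible cycle Q_H/Q_C = T_H/T_C, so Q_H = Q_C·T_H/T_C = 2710 × 302.04/252.15 = 3246 J.

Q_H ≈ 3246 J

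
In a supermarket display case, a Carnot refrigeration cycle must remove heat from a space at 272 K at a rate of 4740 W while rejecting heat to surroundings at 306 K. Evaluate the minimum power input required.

Carnot COP: COP_R = T_C/(T_H − T_C) = 272.00/34.00 = 8.0000.
W = Q_C/COP_R = 4740/8.0000 = 592.5 W.

Ẇ_in ≈ 592.5 W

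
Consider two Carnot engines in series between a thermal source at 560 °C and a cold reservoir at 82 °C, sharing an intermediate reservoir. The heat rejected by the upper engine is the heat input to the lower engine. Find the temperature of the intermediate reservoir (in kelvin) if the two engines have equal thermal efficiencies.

T_H = 560 °C → 560 + 273.15 = 833.15 K.
T_C = 82 °C → 82 + 273.15 = 355.15 K.
Equal efficiencies require 1 − T_m/T_H = 1 − T_C/T_m, i.e. T_m/T_H = T_C/T_m, so T_m = √(T_H·T_C) = √(833.15 × 355.15) = 544 K.

T_m ≈ 544 K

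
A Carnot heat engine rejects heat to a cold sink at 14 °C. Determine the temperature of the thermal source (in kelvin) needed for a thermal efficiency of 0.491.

T_H ≈ 564.1 K

T_C = 14 °C → 14 + 273.15 = 287.15 K.
From η = 1 − T_C/T_H, solving for T_H gives T_H = T_C/(1 − η) = 287.15/(1 − 0.491) = 564.1 K.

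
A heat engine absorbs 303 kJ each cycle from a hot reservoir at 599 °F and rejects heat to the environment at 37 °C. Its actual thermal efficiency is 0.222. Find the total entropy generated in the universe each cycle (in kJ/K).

ΔS_univ ≈ 0.245 kJ/K

T_H = 599 °F → (599 − 32) × 5/9 = 315.00 °C = 588.15 K.
T_C = 37 °C → 37 + 273.15 = 310.15 K.
W = η·Q_H = 0.222 × 303 = 67.27 kJ, so Q_C = Q_H − W = 235.7 kJ.
Reservoir entropy changes: ΔS_H = −Q_H/T_H = −303/588.15 = -0.5152 kJ/K and ΔS_C = +Q_C/T_C = 235.7/310.15 = 0.7601 kJ/K.
ΔS_univ = −Q_H/T_H + Q_C/T_C = 0.245 kJ/K (> 0, since η = 0.222 < η_Carnot = 0.473).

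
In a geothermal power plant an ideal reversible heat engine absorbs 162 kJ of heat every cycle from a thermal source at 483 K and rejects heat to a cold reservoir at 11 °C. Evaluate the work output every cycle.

T_C = 11 °C → 11 + 273.15 = 284.15 K.
Since the cycle is reversible, η = 1 − T_C/T_H = 1 − 284.15/483.00 = 0.4117.
W = η·Q_H = 0.4117 × 162 = 66.7 kJ.

W ≈ 66.7 kJ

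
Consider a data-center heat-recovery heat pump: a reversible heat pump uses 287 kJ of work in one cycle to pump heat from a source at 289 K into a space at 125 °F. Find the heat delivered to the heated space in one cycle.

T_H = 125 °F → (125 − 32) × 5/9 = 51.67 °C = 324.82 K.
Reversible heating COP: COP_HP = T_H/(T_H − T_C) = 324.82/35.82 = 9.0689.
Q_H = COP_HP · W = 9.0689 × 287 = 2603 kJ.

Q_H ≈ 2603 kJ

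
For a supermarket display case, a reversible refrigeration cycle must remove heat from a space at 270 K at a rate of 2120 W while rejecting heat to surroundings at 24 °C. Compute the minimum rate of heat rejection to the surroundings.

T_H = 24 °C → 24 + 273.15 = 297.15 K.
For a reversible cycle Q_H/Q_C = T_H/T_C, so Q_H = Q_C·T_H/T_C = 2120 × 297.15/270.00 = 2330 W.

Q̇_H ≈ 2330 W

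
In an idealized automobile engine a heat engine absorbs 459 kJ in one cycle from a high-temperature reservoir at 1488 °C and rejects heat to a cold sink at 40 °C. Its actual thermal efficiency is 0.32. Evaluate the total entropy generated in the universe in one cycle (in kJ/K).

ΔS_univ ≈ 0.7361 kJ/K

T_H = 1488 °C → 1488 + 273.15 = 1761.15 K.
T_C = 40 °C → 40 + 273.15 = 313.15 K.
W = η·Q_H = 0.32 × 459 = 146.9 kJ, so Q_C = Q_H − W = 312.1 kJ.
Entropy balance on the reservoirs: −Q_H/T_H = -0.2606 kJ/K, +Q_C/T_C = 0.9967 kJ/K.
ΔS_univ = −Q_H/T_H + Q_C/T_C = 0.7361 kJ/K (> 0, since η = 0.32 < η_Carnot = 0.822).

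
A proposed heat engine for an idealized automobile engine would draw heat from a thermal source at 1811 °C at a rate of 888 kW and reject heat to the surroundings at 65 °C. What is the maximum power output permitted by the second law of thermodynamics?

T_H = 1811 °C → 1811 + 273.15 = 2084.15 K.
T_C = 65 °C → 65 + 273.15 = 338.15 K.
The upper bound on efficiency is η_max = 1 − T_C/T_H = 1 − 338.15/2084.15 = 0.8378.
W_max = η_max · Q_H = 0.8378 × 888 = 744 kW.

Ẇ_max ≈ 744 kW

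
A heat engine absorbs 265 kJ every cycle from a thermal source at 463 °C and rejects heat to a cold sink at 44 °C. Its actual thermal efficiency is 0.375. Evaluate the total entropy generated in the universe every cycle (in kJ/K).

ΔS_univ ≈ 0.162 kJ/K

T_H = 463 °C → 463 + 273.15 = 736.15 K.
T_C = 44 °C → 44 + 273.15 = 317.15 K.
W = η·Q_H = 0.375 × 265 = 99.38 kJ, so Q_C = Q_H − W = 165.6 kJ.
Entropy balance on the reservoirs: −Q_H/T_H = -0.3600 kJ/K, +Q_C/T_C = 0.5222 kJ/K.
ΔS_univ = −Q_H/T_H + Q_C/T_C = 0.162 kJ/K (> 0, since η = 0.375 < η_Carnot = 0.569).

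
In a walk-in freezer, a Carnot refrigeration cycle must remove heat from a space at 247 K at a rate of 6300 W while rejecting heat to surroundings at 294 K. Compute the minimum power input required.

For a reversible refrigerator, COP_R = T_C/(T_H − T_C) = 247.00/47.00 = 5.2553.
W = Q_C/COP_R = 6300/5.2553 = 1200 W.

Ẇ_in ≈ 1200 W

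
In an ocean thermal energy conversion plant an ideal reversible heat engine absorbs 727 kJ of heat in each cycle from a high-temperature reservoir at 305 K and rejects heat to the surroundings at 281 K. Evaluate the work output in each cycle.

Carnot efficiency: η = 1 − T_C/T_H = 1 − 281.00/305.00 = 0.0787.
W = η·Q_H = 0.0787 × 727 = 57.2 kJ.

W ≈ 57.2 kJ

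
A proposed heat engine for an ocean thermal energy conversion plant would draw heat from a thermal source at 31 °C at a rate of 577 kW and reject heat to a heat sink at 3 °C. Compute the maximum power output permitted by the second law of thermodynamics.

T_H = 31 °C → 31 + 273.15 = 304.15 K.
T_C = 3 °C → 3 + 273.15 = 276.15 K.
The upper bound on efficiency is η_max = 1 − T_C/T_H = 1 − 276.15/304.15 = 0.0921.
W_max = η_max · Q_H = 0.0921 × 577 = 53.1 kW.

Ẇ_max ≈ 53.1 kW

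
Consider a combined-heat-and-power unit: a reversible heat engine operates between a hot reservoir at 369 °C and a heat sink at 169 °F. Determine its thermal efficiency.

T_H = 369 °C → 369 + 273.15 = 642.15 K.
T_C = 169 °F → (169 − 32) × 5/9 = 76.11 °C = 349.26 K.
The Carnot efficiency is η = 1 − T_C/T_H = 1 − 349.26/642.15 = 0.4561.

η ≈ 0.4561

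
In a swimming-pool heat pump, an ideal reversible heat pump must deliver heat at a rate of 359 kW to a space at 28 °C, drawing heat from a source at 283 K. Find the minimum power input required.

T_H = 28 °C → 28 + 273.15 = 301.15 K.
For a reversible heat pump, COP_HP = T_H/(T_H − T_C) = 301.15/18.15 = 16.5923.
W = Q_H/COP_HP = 359/16.5923 = 21.6 kW.

Ẇ_in ≈ 21.6 kW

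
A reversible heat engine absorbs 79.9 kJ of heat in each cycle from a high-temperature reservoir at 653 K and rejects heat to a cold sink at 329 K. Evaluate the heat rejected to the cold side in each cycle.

Carnot efficiency: η = 1 − T_C/T_H = 1 − 329.00/653.00 = 0.4962.
For a reversible cycle Q_C/Q_H = T_C/T_H, so Q_C = 79.9 × 329.00/653.00 = 40.26 kJ.

Q_C ≈ 40.26 kJ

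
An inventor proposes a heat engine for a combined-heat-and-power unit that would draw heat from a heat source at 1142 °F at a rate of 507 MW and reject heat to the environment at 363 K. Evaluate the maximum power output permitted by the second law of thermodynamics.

Ẇ_max ≈ 300 MW

T_H = 1142 °F → (1142 − 32) × 5/9 = 616.67 °C = 889.82 K.
The upper bound on efficiency is η_max = 1 − T_C/T_H = 1 − 363.00/889.82 = 0.5921.
W_max = η_max · Q_H = 0.5921 × 507 = 300 MW.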